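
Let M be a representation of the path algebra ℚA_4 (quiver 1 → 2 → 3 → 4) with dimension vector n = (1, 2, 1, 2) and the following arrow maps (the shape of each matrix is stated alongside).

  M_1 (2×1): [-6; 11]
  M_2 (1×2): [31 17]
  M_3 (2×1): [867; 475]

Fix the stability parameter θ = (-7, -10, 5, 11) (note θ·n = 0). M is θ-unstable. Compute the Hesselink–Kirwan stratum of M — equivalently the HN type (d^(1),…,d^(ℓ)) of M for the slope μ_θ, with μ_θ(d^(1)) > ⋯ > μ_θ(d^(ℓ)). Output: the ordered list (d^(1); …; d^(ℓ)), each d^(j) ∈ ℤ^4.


Via rank(M_{q-1}∘⋯∘M_p): M ≅ I[1,4], I[2,2], I[4,4].
μ_θ-semistable layers: μ^(1)=11; μ^(2)=5; μ^(3)=-17/2; μ^(4)=-10

((0, 0, 0, 2); (0, 0, 1, 0); (1, 1, 0, 0); (0, 1, 0, 0))


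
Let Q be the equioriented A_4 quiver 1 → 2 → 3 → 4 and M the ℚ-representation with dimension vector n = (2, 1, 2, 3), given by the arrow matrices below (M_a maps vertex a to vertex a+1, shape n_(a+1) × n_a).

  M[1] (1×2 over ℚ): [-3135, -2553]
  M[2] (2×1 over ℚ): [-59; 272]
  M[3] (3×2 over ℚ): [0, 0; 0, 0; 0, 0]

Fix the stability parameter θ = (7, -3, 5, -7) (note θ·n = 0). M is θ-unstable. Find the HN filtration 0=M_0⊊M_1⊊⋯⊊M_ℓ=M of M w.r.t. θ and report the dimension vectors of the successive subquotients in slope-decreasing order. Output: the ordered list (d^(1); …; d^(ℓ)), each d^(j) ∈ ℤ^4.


Interval decomposition of M: I[1,1], I[1,3], I[3,3], I[4,4]^3.
HN type (ℓ=4): μ^(1)=7; μ^(2)=5; μ^(3)=2; μ^(4)=-7

((1, 0, 0, 0); (0, 0, 2, 0); (1, 1, 0, 0); (0, 0, 0, 3))


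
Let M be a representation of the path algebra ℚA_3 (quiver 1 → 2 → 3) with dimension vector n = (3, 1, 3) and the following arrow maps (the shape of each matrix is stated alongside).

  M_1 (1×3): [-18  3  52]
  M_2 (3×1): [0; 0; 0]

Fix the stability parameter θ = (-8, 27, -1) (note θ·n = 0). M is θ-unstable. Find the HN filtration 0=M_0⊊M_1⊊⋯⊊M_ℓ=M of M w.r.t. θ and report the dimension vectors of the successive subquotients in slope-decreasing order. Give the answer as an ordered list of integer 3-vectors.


Via rank(M_{q-1}∘⋯∘M_p): M ≅ I[1,1]^2, I[1,2], I[3,3]^3.
μ_θ-semistable layers: μ^(1)=27; μ^(2)=-1; μ^(3)=-8

((0, 1, 0); (0, 0, 3); (3, 0, 0))


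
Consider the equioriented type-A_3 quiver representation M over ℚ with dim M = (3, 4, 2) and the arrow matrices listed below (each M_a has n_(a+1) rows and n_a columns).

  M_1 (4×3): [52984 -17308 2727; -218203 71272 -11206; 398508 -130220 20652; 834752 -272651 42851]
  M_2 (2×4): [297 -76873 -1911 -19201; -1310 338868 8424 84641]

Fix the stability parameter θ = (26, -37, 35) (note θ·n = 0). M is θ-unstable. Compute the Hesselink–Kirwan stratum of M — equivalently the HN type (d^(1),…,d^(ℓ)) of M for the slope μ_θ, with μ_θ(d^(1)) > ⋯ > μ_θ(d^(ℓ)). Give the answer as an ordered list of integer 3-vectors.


Interval decomposition of M: I[1,2], I[1,3]^2, I[2,2].
HN type (ℓ=3): μ^(1)=35; μ^(2)=-11/2; μ^(3)=-37

((0, 0, 2); (3, 3, 0); (0, 1, 0))


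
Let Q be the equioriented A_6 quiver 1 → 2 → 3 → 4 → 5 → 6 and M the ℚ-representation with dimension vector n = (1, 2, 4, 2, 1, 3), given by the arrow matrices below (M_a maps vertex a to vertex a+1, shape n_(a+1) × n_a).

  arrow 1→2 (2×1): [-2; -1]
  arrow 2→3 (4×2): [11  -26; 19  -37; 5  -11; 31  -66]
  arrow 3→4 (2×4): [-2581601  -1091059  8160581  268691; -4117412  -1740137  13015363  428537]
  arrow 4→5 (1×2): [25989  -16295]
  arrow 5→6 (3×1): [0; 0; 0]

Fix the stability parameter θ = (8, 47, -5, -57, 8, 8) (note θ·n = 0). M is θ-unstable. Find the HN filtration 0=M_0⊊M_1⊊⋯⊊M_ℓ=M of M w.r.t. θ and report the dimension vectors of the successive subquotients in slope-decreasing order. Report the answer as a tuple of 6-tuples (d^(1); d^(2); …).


Barcode: M ≅ I[1,3], I[2,5], I[3,3], I[3,4], I[6,6]^3. HN layers by μ_θ (4 steps, strictly decreasing):
  μ^(1)=21; μ^(2)=8; μ^(3)=-5; μ^(4)=-31

((0, 1, 1, 0, 0, 0); (1, 0, 0, 0, 1, 3); (0, 1, 2, 1, 0, 0); (0, 0, 1, 1, 0, 0))


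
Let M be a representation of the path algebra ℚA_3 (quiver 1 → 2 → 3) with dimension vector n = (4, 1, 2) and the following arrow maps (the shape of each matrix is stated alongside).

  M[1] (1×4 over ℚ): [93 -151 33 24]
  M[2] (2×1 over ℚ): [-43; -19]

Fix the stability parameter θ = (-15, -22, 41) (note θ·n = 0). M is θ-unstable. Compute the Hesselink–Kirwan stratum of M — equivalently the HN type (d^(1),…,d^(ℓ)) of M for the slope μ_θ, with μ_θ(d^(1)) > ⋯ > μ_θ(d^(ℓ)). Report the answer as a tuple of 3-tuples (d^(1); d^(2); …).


Barcode: M ≅ I[1,1]^3, I[1,3], I[3,3]. HN layers by μ_θ (3 steps, strictly decreasing):
  μ^(1)=41; μ^(2)=-15; μ^(3)=-37/2

((0, 0, 2); (3, 0, 0); (1, 1, 0))


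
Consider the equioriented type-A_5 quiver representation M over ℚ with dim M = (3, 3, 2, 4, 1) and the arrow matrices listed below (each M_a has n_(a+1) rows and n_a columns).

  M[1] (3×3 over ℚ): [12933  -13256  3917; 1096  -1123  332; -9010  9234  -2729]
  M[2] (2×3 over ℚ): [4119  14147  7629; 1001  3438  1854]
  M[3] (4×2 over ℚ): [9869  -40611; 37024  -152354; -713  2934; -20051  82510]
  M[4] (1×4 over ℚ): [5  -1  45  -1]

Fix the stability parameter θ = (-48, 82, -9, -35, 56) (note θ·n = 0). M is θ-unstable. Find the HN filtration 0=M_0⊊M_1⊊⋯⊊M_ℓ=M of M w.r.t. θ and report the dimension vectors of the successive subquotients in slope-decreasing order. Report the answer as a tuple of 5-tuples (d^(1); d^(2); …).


Barcode: M ≅ I[1,2], I[1,4], I[1,5], I[4,4]^2. HN layers by μ_θ (5 steps, strictly decreasing):
  μ^(1)=82; μ^(2)=56; μ^(3)=38/3; μ^(4)=-35; μ^(5)=-48

((0, 1, 0, 0, 0); (0, 0, 0, 0, 1); (0, 2, 2, 2, 0); (0, 0, 0, 2, 0); (3, 0, 0, 0, 0))


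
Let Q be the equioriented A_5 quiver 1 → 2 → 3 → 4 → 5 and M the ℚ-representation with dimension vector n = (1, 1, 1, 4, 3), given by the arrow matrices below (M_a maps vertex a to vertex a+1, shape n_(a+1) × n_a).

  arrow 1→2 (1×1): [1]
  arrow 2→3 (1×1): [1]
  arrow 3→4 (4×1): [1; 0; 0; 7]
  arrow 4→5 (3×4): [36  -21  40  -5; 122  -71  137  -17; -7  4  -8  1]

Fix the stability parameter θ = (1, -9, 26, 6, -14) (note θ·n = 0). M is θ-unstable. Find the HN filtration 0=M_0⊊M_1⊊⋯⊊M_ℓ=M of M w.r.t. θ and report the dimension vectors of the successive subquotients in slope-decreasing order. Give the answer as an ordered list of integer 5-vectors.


Interval decomposition of M: I[1,5], I[4,4], I[4,5]^2.
HN type (ℓ=2): μ^(1)=6; μ^(2)=-4

((0, 0, 1, 2, 1); (1, 1, 0, 2, 2))


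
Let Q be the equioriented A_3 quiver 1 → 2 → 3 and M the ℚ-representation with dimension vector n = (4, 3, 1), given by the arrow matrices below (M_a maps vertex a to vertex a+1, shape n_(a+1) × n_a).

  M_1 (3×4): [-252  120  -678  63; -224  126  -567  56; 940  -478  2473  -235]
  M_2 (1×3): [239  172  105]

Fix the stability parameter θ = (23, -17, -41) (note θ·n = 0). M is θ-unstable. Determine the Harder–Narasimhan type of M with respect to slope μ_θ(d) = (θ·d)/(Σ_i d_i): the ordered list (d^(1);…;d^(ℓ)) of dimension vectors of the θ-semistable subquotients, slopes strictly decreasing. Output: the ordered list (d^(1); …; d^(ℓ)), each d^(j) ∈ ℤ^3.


Interval decomposition of M: I[1,1]^2, I[1,2], I[1,3], I[2,2].
HN type (ℓ=4): μ^(1)=23; μ^(2)=3; μ^(3)=-35/3; μ^(4)=-17

((2, 0, 0); (1, 1, 0); (1, 1, 1); (0, 1, 0))


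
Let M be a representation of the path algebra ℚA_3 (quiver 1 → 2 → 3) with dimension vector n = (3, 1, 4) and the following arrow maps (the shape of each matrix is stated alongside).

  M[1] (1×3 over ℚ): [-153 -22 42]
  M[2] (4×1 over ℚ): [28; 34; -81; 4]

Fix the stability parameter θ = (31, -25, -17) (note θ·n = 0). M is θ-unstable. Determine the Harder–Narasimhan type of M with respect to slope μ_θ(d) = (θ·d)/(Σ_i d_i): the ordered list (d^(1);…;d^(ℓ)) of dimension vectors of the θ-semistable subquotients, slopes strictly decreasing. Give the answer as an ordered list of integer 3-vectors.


Interval decomposition of M: I[1,1]^2, I[1,3], I[3,3]^3.
HN type (ℓ=3): μ^(1)=31; μ^(2)=-11/3; μ^(3)=-17

((2, 0, 0); (1, 1, 1); (0, 0, 3))


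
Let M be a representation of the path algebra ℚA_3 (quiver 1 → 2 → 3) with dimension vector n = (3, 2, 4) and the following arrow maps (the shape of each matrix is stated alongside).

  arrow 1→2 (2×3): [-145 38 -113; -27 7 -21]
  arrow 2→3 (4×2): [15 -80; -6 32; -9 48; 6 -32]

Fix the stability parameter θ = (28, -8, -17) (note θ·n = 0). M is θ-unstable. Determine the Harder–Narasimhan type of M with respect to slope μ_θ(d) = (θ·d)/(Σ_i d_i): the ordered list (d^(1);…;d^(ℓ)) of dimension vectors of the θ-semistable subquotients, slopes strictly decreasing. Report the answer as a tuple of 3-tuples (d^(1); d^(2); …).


Barcode: M ≅ I[1,1], I[1,2], I[1,3], I[3,3]^3. HN layers by μ_θ (4 steps, strictly decreasing):
  μ^(1)=28; μ^(2)=10; μ^(3)=1; μ^(4)=-17

((1, 0, 0); (1, 1, 0); (1, 1, 1); (0, 0, 3))


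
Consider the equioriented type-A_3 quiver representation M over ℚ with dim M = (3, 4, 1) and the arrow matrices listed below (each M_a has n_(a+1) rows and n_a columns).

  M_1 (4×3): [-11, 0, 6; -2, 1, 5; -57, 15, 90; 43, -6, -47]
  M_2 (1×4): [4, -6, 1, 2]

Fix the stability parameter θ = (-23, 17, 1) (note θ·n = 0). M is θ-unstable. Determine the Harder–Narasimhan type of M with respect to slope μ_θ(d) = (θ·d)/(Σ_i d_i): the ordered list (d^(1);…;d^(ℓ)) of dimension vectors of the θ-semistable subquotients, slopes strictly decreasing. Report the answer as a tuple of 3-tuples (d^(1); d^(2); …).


Interval decomposition of M: I[1,2]^2, I[1,3], I[2,2].
HN type (ℓ=3): μ^(1)=17; μ^(2)=9; μ^(3)=-23

((0, 3, 0); (0, 1, 1); (3, 0, 0))


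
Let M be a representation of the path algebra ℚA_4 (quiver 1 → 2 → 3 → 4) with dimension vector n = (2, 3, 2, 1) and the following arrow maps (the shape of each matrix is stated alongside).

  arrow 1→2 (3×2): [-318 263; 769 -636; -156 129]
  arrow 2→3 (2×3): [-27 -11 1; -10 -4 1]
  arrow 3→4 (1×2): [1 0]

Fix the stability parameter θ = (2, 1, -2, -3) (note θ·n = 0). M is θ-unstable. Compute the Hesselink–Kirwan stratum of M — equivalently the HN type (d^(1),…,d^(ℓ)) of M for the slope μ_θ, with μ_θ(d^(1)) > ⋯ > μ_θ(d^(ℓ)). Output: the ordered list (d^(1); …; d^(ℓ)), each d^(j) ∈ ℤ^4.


Interval decomposition of M: I[1,3], I[1,4], I[2,2].
HN type (ℓ=3): μ^(1)=1; μ^(2)=1/3; μ^(3)=-1/2

((0, 1, 0, 0); (1, 1, 1, 0); (1, 1, 1, 1))


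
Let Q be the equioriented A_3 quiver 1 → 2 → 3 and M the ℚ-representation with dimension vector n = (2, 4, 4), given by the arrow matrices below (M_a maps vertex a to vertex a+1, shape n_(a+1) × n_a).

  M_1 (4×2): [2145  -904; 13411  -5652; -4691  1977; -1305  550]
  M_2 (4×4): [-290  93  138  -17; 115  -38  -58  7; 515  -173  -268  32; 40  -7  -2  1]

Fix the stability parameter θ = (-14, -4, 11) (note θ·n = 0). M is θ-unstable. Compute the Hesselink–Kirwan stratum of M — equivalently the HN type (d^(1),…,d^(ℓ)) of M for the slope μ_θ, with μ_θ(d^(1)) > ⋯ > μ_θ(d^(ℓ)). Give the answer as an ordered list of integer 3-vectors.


Via rank(M_{q-1}∘⋯∘M_p): M ≅ I[1,2]^2, I[2,3]^2, I[3,3]^2.
μ_θ-semistable layers: μ^(1)=11; μ^(2)=-4; μ^(3)=-14

((0, 0, 4); (0, 4, 0); (2, 0, 0))


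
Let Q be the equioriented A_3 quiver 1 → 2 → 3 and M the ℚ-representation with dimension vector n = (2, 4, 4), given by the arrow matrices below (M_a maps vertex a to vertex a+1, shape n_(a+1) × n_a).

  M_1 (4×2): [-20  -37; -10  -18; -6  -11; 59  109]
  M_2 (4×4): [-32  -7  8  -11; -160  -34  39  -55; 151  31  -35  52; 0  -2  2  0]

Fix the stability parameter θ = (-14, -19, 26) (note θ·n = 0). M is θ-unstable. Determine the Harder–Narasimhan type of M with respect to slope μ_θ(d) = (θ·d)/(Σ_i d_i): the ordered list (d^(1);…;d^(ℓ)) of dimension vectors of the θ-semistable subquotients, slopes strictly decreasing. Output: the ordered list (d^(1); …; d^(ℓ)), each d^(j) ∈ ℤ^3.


Barcode: M ≅ I[1,3]^2, I[2,2], I[2,3], I[3,3]. HN layers by μ_θ (3 steps, strictly decreasing):
  μ^(1)=26; μ^(2)=-33/2; μ^(3)=-19

((0, 0, 4); (2, 2, 0); (0, 2, 0))


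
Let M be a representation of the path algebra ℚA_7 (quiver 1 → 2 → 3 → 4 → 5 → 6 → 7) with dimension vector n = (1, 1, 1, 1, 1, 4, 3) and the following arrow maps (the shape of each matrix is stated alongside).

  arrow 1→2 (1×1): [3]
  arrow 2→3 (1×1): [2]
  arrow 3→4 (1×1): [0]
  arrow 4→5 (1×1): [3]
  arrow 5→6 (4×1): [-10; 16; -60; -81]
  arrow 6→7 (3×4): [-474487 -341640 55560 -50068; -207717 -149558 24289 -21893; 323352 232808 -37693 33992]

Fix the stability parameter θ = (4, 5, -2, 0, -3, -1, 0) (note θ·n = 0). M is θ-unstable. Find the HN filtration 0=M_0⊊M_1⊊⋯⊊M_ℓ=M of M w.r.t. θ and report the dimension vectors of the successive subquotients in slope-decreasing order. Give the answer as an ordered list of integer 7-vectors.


Via rank(M_{q-1}∘⋯∘M_p): M ≅ I[1,3], I[4,7], I[6,6], I[6,7]^2.
μ_θ-semistable layers: μ^(1)=7/3; μ^(2)=0; μ^(3)=-1; μ^(4)=-3/2

((1, 1, 1, 0, 0, 0, 0); (0, 0, 0, 0, 0, 0, 3); (0, 0, 0, 0, 0, 4, 0); (0, 0, 0, 1, 1, 0, 0))


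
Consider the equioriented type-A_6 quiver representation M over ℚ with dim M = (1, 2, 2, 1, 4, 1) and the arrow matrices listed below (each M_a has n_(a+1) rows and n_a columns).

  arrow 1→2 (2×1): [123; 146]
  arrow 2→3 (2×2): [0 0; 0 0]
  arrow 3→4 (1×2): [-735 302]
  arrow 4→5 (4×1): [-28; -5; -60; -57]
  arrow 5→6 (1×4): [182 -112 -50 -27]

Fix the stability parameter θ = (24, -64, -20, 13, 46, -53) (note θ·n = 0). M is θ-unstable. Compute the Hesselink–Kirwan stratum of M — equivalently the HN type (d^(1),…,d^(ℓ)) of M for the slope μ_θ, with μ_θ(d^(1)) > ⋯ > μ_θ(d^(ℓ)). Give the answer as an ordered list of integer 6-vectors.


Interval decomposition of M: I[1,2], I[2,2], I[3,3], I[3,6], I[5,5]^3.
HN type (ℓ=4): μ^(1)=46; μ^(2)=2; μ^(3)=-20; μ^(4)=-64

((0, 0, 0, 0, 3, 0); (0, 0, 0, 1, 1, 1); (1, 1, 2, 0, 0, 0); (0, 1, 0, 0, 0, 0))


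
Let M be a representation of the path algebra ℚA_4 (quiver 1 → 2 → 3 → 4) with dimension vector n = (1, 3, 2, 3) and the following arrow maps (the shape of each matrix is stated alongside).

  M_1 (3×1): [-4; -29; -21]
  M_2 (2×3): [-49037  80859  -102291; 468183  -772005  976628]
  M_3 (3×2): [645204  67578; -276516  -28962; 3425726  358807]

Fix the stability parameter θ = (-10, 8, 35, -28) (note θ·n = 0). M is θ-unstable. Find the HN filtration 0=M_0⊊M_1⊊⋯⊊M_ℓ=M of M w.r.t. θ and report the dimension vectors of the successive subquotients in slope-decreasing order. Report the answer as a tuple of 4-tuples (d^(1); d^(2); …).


Via rank(M_{q-1}∘⋯∘M_p): M ≅ I[1,4], I[2,2], I[2,3], I[4,4]^2.
μ_θ-semistable layers: μ^(1)=35; μ^(2)=8; μ^(3)=5; μ^(4)=-10; μ^(5)=-28

((0, 0, 1, 0); (0, 2, 0, 0); (0, 1, 1, 1); (1, 0, 0, 0); (0, 0, 0, 2))


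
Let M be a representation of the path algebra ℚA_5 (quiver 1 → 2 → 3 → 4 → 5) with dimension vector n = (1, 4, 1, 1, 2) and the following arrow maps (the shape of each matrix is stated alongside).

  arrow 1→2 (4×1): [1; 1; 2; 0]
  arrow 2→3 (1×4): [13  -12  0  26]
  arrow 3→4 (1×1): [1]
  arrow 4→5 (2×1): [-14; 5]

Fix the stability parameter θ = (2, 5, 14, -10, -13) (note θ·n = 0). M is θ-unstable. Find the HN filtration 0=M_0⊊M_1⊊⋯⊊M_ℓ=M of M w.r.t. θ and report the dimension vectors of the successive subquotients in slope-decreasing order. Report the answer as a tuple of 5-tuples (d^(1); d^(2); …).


Interval decomposition of M: I[1,5], I[2,2]^3, I[5,5].
HN type (ℓ=3): μ^(1)=5; μ^(2)=-2/5; μ^(3)=-13

((0, 3, 0, 0, 0); (1, 1, 1, 1, 1); (0, 0, 0, 0, 1))


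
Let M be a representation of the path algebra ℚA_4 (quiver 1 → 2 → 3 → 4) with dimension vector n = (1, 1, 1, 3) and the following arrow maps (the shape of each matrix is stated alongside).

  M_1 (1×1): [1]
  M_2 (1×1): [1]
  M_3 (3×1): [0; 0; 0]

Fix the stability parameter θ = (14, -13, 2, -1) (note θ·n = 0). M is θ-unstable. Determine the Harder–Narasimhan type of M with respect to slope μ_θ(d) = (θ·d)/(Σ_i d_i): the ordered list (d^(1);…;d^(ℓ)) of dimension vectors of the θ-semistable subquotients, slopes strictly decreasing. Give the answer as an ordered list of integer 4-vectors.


Via rank(M_{q-1}∘⋯∘M_p): M ≅ I[1,3], I[4,4]^3.
μ_θ-semistable layers: μ^(1)=2; μ^(2)=1/2; μ^(3)=-1

((0, 0, 1, 0); (1, 1, 0, 0); (0, 0, 0, 3))


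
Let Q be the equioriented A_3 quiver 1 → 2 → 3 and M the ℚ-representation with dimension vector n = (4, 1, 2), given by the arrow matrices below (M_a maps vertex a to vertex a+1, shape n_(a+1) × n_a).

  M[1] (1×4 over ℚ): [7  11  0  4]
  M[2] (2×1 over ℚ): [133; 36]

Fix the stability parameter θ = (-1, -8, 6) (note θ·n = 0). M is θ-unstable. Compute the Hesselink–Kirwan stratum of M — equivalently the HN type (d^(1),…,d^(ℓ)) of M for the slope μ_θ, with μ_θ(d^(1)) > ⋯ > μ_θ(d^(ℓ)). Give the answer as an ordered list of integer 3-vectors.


Interval decomposition of M: I[1,1]^3, I[1,3], I[3,3].
HN type (ℓ=3): μ^(1)=6; μ^(2)=-1; μ^(3)=-9/2

((0, 0, 2); (3, 0, 0); (1, 1, 0))


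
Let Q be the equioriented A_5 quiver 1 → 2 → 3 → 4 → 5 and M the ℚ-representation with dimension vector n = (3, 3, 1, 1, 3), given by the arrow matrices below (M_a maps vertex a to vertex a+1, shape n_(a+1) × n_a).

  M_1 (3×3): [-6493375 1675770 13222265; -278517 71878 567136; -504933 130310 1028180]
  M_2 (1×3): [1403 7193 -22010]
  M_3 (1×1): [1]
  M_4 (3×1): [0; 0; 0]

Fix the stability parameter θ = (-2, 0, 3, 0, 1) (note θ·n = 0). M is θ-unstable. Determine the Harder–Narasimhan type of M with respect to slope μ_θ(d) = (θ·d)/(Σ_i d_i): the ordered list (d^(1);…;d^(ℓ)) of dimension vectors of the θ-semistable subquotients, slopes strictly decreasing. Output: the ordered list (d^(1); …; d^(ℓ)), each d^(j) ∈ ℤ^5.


Via rank(M_{q-1}∘⋯∘M_p): M ≅ I[1,1], I[1,2], I[1,4], I[2,2], I[5,5]^3.
μ_θ-semistable layers: μ^(1)=3/2; μ^(2)=1; μ^(3)=0; μ^(4)=-2

((0, 0, 1, 1, 0); (0, 0, 0, 0, 3); (0, 3, 0, 0, 0); (3, 0, 0, 0, 0))


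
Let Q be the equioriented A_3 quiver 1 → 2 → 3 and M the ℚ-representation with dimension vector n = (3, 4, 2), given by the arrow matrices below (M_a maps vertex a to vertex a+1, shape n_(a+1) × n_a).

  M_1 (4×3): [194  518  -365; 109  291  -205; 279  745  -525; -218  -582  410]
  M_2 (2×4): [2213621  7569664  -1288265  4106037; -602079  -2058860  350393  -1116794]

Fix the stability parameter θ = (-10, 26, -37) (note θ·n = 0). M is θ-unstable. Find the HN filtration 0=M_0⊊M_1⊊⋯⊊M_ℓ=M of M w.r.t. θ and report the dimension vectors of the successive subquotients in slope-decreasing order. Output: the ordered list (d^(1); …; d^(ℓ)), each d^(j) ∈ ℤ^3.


Barcode: M ≅ I[1,1], I[1,2], I[1,3], I[2,2], I[2,3]. HN layers by μ_θ (3 steps, strictly decreasing):
  μ^(1)=26; μ^(2)=-11/2; μ^(3)=-10

((0, 2, 0); (0, 2, 2); (3, 0, 0))


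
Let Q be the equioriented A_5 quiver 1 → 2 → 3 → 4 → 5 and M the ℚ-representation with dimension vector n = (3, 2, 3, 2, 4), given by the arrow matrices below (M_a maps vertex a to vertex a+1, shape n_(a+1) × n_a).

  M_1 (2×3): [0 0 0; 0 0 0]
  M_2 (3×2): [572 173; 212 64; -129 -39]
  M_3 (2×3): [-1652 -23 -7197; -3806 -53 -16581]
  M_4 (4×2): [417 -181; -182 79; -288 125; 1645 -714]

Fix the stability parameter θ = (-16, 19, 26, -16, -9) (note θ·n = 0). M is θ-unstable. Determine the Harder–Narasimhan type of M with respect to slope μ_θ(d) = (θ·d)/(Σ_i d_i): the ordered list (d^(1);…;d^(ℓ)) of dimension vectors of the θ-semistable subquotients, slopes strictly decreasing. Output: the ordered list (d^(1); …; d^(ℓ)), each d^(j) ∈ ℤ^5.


Via rank(M_{q-1}∘⋯∘M_p): M ≅ I[1,1]^3, I[2,5]^2, I[3,3], I[5,5]^2.
μ_θ-semistable layers: μ^(1)=26; μ^(2)=5; μ^(3)=-9; μ^(4)=-16

((0, 0, 1, 0, 0); (0, 2, 2, 2, 2); (0, 0, 0, 0, 2); (3, 0, 0, 0, 0))


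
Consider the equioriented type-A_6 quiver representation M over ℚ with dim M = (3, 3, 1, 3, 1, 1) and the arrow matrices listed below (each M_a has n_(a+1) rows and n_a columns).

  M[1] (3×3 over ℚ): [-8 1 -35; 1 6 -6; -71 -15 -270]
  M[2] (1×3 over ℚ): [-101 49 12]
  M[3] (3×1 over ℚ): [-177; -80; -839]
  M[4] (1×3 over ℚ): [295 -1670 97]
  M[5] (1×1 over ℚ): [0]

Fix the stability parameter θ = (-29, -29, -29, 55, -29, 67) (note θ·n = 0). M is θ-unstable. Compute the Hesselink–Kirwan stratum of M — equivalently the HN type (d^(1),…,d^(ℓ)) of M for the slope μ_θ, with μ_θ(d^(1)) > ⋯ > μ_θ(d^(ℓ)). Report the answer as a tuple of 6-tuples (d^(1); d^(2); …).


Via rank(M_{q-1}∘⋯∘M_p): M ≅ I[1,2]^2, I[1,5], I[4,4]^2, I[6,6].
μ_θ-semistable layers: μ^(1)=67; μ^(2)=55; μ^(3)=13; μ^(4)=-29

((0, 0, 0, 0, 0, 1); (0, 0, 0, 2, 0, 0); (0, 0, 0, 1, 1, 0); (3, 3, 1, 0, 0, 0))


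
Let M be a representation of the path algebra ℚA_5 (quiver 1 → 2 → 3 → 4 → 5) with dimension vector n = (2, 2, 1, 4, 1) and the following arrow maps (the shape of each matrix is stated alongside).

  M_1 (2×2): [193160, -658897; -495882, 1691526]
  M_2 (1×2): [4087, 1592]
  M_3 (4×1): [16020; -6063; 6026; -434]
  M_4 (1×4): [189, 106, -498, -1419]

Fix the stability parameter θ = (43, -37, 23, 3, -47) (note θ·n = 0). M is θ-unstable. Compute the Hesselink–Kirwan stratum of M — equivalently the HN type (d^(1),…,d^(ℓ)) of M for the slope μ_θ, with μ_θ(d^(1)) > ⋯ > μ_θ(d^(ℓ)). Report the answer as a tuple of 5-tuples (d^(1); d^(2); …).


Barcode: M ≅ I[1,2], I[1,4], I[4,4]^2, I[4,5]. HN layers by μ_θ (3 steps, strictly decreasing):
  μ^(1)=13; μ^(2)=3; μ^(3)=-22

((0, 0, 1, 1, 0); (2, 2, 0, 2, 0); (0, 0, 0, 1, 1))


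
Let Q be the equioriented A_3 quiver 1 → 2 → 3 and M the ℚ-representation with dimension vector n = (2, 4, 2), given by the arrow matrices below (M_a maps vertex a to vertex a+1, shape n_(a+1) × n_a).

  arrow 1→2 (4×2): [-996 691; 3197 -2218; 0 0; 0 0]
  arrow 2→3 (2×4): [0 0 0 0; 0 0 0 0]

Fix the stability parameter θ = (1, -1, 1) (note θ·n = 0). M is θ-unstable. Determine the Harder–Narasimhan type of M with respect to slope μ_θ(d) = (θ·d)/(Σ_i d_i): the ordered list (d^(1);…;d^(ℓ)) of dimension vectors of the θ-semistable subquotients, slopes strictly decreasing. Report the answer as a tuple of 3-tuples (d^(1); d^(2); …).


Via rank(M_{q-1}∘⋯∘M_p): M ≅ I[1,2]^2, I[2,2]^2, I[3,3]^2.
μ_θ-semistable layers: μ^(1)=1; μ^(2)=0; μ^(3)=-1

((0, 0, 2); (2, 2, 0); (0, 2, 0))


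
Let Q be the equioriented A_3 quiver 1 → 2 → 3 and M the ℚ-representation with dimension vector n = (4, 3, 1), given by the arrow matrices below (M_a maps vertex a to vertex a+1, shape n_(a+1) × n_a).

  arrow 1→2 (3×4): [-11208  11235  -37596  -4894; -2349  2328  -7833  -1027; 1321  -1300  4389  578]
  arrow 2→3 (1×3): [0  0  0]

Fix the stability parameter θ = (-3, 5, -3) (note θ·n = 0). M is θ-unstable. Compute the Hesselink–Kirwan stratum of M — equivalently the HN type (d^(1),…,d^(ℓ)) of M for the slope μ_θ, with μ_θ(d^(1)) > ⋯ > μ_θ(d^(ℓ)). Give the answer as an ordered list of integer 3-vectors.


Interval decomposition of M: I[1,1], I[1,2]^3, I[3,3].
HN type (ℓ=2): μ^(1)=5; μ^(2)=-3

((0, 3, 0); (4, 0, 1))


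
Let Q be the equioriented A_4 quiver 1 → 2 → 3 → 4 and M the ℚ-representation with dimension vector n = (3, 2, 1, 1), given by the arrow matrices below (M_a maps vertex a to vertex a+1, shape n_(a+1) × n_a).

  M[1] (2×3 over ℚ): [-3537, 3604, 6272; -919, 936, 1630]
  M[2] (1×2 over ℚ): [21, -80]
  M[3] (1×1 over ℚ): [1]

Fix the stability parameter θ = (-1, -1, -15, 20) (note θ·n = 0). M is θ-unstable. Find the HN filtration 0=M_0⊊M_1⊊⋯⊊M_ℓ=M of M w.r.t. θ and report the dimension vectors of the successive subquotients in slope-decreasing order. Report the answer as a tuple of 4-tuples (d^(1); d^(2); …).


Via rank(M_{q-1}∘⋯∘M_p): M ≅ I[1,1], I[1,2], I[1,4].
μ_θ-semistable layers: μ^(1)=20; μ^(2)=-1; μ^(3)=-17/3

((0, 0, 0, 1); (2, 1, 0, 0); (1, 1, 1, 0))


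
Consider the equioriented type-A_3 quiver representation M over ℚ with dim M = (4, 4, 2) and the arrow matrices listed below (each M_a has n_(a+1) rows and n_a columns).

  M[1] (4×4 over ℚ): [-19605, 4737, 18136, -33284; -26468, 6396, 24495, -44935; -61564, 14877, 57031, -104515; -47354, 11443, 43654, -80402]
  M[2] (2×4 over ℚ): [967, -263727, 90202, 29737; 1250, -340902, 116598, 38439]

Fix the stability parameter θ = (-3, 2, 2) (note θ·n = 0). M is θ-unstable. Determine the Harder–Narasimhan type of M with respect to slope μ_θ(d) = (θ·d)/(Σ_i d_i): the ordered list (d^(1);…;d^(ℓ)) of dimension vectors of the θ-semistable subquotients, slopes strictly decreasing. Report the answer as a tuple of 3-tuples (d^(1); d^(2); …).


Interval decomposition of M: I[1,1], I[1,2], I[1,3]^2, I[2,2].
HN type (ℓ=2): μ^(1)=2; μ^(2)=-3

((0, 4, 2); (4, 0, 0))


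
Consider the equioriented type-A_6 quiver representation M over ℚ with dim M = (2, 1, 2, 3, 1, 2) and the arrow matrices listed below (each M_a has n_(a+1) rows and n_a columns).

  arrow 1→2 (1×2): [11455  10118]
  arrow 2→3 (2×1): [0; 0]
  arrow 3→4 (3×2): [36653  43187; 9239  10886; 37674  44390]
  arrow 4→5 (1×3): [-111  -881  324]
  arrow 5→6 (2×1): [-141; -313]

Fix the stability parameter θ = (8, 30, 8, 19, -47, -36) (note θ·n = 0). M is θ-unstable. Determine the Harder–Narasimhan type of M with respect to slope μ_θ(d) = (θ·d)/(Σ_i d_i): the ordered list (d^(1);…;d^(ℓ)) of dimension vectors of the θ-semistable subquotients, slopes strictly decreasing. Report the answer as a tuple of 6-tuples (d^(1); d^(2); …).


Interval decomposition of M: I[1,1], I[1,2], I[3,4], I[3,6], I[4,4], I[6,6].
HN type (ℓ=5): μ^(1)=30; μ^(2)=19; μ^(3)=8; μ^(4)=-14; μ^(5)=-36

((0, 1, 0, 0, 0, 0); (0, 0, 0, 2, 0, 0); (2, 0, 1, 0, 0, 0); (0, 0, 1, 1, 1, 1); (0, 0, 0, 0, 0, 1))


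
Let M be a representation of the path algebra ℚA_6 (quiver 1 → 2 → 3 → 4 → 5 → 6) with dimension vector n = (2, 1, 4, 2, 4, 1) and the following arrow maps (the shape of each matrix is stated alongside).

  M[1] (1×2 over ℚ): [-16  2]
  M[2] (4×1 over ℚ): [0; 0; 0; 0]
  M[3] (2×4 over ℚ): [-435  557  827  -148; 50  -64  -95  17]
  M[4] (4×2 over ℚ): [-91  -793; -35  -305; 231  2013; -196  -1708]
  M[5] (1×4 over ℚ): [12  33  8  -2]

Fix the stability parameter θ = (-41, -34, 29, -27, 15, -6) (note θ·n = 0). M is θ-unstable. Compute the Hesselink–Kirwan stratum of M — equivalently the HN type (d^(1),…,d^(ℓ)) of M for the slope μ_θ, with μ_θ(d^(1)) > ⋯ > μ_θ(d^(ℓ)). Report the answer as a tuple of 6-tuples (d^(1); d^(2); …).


Via rank(M_{q-1}∘⋯∘M_p): M ≅ I[1,1], I[1,2], I[3,3]^2, I[3,4], I[3,6], I[5,5]^3.
μ_θ-semistable layers: μ^(1)=29; μ^(2)=15; μ^(3)=9/2; μ^(4)=1; μ^(5)=-34; μ^(6)=-41

((0, 0, 2, 0, 0, 0); (0, 0, 0, 0, 3, 0); (0, 0, 0, 0, 1, 1); (0, 0, 2, 2, 0, 0); (0, 1, 0, 0, 0, 0); (2, 0, 0, 0, 0, 0))


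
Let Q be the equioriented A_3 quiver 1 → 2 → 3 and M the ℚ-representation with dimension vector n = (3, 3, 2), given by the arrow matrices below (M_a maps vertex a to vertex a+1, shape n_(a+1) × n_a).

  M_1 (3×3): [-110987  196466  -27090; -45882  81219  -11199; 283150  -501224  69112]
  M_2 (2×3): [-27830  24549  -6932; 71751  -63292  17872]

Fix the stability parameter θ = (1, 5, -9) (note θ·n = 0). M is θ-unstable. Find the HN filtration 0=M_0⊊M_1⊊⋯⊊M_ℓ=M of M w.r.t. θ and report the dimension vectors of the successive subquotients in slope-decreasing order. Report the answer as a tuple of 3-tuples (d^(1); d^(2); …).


Interval decomposition of M: I[1,1], I[1,3]^2, I[2,2].
HN type (ℓ=3): μ^(1)=5; μ^(2)=1; μ^(3)=-1

((0, 1, 0); (1, 0, 0); (2, 2, 2))


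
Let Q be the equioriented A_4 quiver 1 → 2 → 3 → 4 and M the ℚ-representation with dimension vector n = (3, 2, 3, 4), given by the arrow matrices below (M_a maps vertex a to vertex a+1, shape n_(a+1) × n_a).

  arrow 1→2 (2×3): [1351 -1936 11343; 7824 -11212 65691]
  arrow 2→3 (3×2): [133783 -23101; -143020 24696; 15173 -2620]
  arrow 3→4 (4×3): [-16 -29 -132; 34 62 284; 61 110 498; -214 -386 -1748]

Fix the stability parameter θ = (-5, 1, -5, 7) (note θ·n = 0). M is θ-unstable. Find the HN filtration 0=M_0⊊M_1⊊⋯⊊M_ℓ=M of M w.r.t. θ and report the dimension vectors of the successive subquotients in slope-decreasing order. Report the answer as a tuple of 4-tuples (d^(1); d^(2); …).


Barcode: M ≅ I[1,1], I[1,3], I[1,4], I[3,4], I[4,4]^2. HN layers by μ_θ (3 steps, strictly decreasing):
  μ^(1)=7; μ^(2)=-2; μ^(3)=-5

((0, 0, 0, 4); (0, 2, 2, 0); (3, 0, 1, 0))


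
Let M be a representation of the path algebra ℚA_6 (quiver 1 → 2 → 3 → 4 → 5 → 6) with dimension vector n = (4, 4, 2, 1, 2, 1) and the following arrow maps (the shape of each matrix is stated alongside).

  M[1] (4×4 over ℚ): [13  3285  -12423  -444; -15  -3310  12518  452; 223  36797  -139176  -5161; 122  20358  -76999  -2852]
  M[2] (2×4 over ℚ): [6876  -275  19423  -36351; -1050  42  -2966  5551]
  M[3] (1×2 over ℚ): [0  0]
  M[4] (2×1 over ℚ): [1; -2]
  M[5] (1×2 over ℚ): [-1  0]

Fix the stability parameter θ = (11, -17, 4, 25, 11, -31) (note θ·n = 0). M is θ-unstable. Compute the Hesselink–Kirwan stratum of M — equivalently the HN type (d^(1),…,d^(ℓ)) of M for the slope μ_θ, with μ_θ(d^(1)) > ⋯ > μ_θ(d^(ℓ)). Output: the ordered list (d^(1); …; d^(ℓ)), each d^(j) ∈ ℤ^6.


Via rank(M_{q-1}∘⋯∘M_p): M ≅ I[1,2]^2, I[1,3]^2, I[4,6], I[5,5].
μ_θ-semistable layers: μ^(1)=11; μ^(2)=4; μ^(3)=5/3; μ^(4)=-3

((0, 0, 0, 0, 1, 0); (0, 0, 2, 0, 0, 0); (0, 0, 0, 1, 1, 1); (4, 4, 0, 0, 0, 0))


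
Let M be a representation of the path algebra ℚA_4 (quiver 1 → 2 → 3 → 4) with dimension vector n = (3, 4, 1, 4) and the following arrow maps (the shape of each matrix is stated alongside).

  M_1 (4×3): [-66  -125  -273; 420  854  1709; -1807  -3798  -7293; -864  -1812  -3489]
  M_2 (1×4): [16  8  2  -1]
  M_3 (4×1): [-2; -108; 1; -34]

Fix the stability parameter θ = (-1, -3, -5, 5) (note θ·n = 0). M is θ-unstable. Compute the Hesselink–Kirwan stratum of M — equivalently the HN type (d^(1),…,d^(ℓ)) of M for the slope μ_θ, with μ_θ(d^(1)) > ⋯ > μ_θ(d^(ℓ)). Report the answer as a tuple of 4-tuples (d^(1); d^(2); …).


Via rank(M_{q-1}∘⋯∘M_p): M ≅ I[1,2]^2, I[1,4], I[2,2], I[4,4]^3.
μ_θ-semistable layers: μ^(1)=5; μ^(2)=-2; μ^(3)=-3

((0, 0, 0, 4); (2, 2, 0, 0); (1, 2, 1, 0))


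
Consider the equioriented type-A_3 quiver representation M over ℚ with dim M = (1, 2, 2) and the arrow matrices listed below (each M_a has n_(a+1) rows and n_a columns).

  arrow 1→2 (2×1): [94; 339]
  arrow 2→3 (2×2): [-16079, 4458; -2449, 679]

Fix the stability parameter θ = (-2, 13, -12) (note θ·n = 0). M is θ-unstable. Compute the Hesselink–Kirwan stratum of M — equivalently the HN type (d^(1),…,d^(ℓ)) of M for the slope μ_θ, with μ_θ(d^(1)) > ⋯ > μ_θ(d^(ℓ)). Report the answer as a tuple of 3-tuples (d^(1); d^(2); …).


Via rank(M_{q-1}∘⋯∘M_p): M ≅ I[1,3], I[2,3].
μ_θ-semistable layers: μ^(1)=1/2; μ^(2)=-2

((0, 2, 2); (1, 0, 0))


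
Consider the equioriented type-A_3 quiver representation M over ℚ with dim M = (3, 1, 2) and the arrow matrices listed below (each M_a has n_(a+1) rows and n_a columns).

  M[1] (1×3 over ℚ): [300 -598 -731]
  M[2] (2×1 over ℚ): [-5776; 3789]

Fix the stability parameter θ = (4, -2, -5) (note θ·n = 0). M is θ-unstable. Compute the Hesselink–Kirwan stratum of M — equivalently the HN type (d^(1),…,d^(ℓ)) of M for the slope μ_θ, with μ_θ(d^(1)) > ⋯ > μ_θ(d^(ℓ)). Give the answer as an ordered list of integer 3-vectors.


Barcode: M ≅ I[1,1]^2, I[1,3], I[3,3]. HN layers by μ_θ (3 steps, strictly decreasing):
  μ^(1)=4; μ^(2)=-1; μ^(3)=-5

((2, 0, 0); (1, 1, 1); (0, 0, 1))


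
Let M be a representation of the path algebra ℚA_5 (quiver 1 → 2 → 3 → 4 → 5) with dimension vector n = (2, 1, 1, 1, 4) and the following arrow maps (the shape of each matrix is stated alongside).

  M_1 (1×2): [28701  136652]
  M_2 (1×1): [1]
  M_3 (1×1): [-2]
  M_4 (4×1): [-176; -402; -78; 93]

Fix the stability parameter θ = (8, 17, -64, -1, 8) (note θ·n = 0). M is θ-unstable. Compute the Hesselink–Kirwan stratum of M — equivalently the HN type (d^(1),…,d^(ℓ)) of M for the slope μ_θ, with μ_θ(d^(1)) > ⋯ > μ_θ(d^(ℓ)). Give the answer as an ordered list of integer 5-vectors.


Barcode: M ≅ I[1,1], I[1,5], I[5,5]^3. HN layers by μ_θ (3 steps, strictly decreasing):
  μ^(1)=8; μ^(2)=-1; μ^(3)=-13

((1, 0, 0, 0, 4); (0, 0, 0, 1, 0); (1, 1, 1, 0, 0))


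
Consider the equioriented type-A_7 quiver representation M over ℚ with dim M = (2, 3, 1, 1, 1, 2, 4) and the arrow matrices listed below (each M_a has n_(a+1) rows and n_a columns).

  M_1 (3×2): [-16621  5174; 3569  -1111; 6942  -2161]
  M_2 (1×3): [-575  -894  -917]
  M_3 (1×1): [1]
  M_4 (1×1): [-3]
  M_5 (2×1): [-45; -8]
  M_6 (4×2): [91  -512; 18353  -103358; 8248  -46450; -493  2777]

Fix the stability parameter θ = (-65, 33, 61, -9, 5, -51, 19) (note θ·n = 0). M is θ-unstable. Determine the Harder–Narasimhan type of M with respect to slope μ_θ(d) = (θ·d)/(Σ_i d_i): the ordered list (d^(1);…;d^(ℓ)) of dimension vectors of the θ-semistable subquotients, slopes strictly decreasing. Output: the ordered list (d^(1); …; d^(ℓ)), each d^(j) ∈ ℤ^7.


Barcode: M ≅ I[1,2], I[1,7], I[2,2], I[6,7], I[7,7]^2. HN layers by μ_θ (5 steps, strictly decreasing):
  μ^(1)=33; μ^(2)=19; μ^(3)=39/5; μ^(4)=-51; μ^(5)=-65

((0, 2, 0, 0, 0, 0, 0); (0, 0, 0, 0, 0, 0, 4); (0, 1, 1, 1, 1, 1, 0); (0, 0, 0, 0, 0, 1, 0); (2, 0, 0, 0, 0, 0, 0))


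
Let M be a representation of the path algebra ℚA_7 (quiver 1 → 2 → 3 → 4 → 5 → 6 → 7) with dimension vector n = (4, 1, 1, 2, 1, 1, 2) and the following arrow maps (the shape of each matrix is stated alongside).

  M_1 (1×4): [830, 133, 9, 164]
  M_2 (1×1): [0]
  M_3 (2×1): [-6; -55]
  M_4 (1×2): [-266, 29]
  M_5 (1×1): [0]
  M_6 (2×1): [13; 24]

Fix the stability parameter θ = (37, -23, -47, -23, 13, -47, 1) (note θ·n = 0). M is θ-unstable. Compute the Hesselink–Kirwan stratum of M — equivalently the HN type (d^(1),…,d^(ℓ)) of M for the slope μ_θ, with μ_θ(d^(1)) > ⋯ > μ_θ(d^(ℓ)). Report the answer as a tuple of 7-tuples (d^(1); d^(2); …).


Via rank(M_{q-1}∘⋯∘M_p): M ≅ I[1,1]^3, I[1,2], I[3,5], I[4,4], I[6,7], I[7,7].
μ_θ-semistable layers: μ^(1)=37; μ^(2)=13; μ^(3)=7; μ^(4)=1; μ^(5)=-23; μ^(6)=-47

((3, 0, 0, 0, 0, 0, 0); (0, 0, 0, 0, 1, 0, 0); (1, 1, 0, 0, 0, 0, 0); (0, 0, 0, 0, 0, 0, 2); (0, 0, 0, 2, 0, 0, 0); (0, 0, 1, 0, 0, 1, 0))


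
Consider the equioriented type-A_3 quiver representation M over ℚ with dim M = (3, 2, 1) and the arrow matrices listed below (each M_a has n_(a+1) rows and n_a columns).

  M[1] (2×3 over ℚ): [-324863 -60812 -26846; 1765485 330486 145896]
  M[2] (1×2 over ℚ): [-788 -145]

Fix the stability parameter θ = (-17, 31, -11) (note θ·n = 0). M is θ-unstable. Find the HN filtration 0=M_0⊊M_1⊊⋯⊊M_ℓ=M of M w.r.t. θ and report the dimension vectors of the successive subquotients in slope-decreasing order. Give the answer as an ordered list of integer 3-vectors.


Barcode: M ≅ I[1,1], I[1,2], I[1,3]. HN layers by μ_θ (3 steps, strictly decreasing):
  μ^(1)=31; μ^(2)=10; μ^(3)=-17

((0, 1, 0); (0, 1, 1); (3, 0, 0))


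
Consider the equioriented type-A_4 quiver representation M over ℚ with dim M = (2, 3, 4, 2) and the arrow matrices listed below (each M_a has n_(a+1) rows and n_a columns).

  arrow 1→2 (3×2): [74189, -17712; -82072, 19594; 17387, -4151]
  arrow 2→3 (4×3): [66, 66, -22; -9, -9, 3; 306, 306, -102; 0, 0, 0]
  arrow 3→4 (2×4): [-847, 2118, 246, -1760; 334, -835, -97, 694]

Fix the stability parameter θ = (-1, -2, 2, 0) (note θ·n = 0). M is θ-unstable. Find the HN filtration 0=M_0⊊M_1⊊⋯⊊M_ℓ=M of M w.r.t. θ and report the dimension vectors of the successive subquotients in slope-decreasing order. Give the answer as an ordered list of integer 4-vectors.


Interval decomposition of M: I[1,2], I[1,4], I[2,2], I[3,3]^2, I[3,4].
HN type (ℓ=4): μ^(1)=2; μ^(2)=1; μ^(3)=-3/2; μ^(4)=-2

((0, 0, 2, 0); (0, 0, 2, 2); (2, 2, 0, 0); (0, 1, 0, 0))


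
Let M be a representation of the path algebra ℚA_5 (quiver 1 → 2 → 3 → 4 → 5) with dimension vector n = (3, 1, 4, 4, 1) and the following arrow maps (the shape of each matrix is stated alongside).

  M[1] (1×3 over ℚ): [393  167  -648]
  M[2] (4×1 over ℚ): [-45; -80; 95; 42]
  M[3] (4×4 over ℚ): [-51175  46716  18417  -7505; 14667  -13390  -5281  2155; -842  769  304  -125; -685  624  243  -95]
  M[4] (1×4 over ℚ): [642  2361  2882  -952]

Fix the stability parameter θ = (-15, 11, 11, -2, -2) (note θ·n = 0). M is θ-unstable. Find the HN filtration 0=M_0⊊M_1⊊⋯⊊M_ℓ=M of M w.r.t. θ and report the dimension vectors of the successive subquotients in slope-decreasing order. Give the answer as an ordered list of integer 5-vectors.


Interval decomposition of M: I[1,1]^2, I[1,3], I[3,3], I[3,4], I[3,5], I[4,4]^2.
HN type (ℓ=5): μ^(1)=11; μ^(2)=9/2; μ^(3)=7/3; μ^(4)=-2; μ^(5)=-15

((0, 1, 2, 0, 0); (0, 0, 1, 1, 0); (0, 0, 1, 1, 1); (0, 0, 0, 2, 0); (3, 0, 0, 0, 0))


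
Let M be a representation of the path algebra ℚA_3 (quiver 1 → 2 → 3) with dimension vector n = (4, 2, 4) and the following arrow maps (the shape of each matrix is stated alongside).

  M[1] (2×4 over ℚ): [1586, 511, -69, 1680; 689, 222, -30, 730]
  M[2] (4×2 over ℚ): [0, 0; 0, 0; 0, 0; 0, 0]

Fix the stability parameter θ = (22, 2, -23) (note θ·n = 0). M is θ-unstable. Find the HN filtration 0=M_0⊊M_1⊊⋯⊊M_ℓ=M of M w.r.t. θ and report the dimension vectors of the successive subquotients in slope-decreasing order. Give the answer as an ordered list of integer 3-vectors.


Via rank(M_{q-1}∘⋯∘M_p): M ≅ I[1,1]^2, I[1,2]^2, I[3,3]^4.
μ_θ-semistable layers: μ^(1)=22; μ^(2)=12; μ^(3)=-23

((2, 0, 0); (2, 2, 0); (0, 0, 4))


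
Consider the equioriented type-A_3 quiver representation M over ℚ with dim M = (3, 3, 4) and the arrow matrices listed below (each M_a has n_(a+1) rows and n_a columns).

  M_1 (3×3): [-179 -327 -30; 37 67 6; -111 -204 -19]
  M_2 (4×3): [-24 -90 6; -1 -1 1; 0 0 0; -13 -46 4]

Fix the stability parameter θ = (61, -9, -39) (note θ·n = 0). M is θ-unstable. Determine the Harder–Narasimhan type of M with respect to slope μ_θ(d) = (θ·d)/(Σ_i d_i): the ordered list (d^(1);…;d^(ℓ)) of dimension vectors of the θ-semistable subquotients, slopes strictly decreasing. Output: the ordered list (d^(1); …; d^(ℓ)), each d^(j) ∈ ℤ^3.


Via rank(M_{q-1}∘⋯∘M_p): M ≅ I[1,2], I[1,3]^2, I[3,3]^2.
μ_θ-semistable layers: μ^(1)=26; μ^(2)=13/3; μ^(3)=-39

((1, 1, 0); (2, 2, 2); (0, 0, 2))


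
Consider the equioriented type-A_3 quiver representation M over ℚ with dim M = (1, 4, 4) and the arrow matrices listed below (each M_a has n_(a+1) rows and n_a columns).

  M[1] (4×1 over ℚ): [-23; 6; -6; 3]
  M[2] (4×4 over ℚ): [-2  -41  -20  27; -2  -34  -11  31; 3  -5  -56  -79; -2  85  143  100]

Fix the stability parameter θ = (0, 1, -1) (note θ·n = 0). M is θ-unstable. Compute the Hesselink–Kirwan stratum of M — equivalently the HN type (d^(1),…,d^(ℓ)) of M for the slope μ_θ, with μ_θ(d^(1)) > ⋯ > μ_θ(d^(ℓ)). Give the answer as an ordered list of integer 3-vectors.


Interval decomposition of M: I[1,3], I[2,2], I[2,3]^2, I[3,3].
HN type (ℓ=3): μ^(1)=1; μ^(2)=0; μ^(3)=-1

((0, 1, 0); (1, 3, 3); (0, 0, 1))
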